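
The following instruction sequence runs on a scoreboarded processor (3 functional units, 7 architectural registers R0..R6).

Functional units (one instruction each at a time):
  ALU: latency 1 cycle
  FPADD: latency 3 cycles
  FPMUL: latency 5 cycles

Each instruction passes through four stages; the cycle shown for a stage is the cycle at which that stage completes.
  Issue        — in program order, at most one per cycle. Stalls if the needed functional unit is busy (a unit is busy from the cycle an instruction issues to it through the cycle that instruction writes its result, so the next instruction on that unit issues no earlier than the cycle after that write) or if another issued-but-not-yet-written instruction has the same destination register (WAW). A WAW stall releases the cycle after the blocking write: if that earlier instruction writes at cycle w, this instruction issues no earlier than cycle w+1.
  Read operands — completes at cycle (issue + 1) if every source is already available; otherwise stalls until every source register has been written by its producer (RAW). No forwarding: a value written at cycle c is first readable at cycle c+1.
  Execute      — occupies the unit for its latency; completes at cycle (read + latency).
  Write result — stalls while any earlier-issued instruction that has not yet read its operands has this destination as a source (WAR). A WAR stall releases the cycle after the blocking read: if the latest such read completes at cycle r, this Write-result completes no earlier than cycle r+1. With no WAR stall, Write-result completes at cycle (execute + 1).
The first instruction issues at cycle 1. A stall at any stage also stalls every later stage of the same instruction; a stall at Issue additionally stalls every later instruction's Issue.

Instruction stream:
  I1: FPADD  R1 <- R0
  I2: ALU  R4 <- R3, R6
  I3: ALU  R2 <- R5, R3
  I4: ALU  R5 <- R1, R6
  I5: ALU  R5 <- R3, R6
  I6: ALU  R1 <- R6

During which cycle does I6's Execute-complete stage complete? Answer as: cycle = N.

I1: IS=1 RO=2 EX=5 WR=6
I2: IS=2 RO=3 EX=4 WR=5
I3: IS=6 RO=7 EX=8 WR=9  [struct: ALU busy until I2 writes@5]
I4: IS=10 RO=11 EX=12 WR=13  [struct: ALU busy until I3 writes@9]
I5: IS=14 RO=15 EX=16 WR=17  [struct: ALU busy until I4 writes@13]
I6: IS=18 RO=19 EX=20 WR=21  [struct: ALU busy until I5 writes@17]

cycle = 20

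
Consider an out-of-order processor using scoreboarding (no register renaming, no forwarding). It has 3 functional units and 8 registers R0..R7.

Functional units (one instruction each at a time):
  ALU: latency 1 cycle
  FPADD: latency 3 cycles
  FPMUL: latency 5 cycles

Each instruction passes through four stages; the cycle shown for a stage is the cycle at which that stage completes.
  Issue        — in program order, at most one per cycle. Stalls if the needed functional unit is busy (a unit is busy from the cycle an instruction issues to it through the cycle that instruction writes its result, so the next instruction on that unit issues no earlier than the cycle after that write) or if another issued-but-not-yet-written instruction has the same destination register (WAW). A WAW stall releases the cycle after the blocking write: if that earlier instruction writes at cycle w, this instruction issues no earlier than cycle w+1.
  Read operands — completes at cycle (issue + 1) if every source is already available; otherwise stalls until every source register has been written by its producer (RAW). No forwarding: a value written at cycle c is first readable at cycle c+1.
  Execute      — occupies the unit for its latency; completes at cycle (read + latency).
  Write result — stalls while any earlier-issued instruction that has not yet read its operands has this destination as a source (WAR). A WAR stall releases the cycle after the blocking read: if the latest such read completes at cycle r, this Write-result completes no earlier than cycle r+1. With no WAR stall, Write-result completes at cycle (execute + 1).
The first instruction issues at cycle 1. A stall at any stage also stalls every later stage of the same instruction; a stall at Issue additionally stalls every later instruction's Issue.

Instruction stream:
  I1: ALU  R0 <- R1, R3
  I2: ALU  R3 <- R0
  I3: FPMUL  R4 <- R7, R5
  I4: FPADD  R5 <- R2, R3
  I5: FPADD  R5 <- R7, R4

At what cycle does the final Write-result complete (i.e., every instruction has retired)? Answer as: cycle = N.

[I1] 1/2/3/4
[I2] 5/6/7/8  (struct: ALU busy until I1 writes@4)
[I3] 6/7/12/13
[I4] 7/9/12/13  (RAW R3: wait I2 write@8)
[I5] 14/15/18/19  (struct: FPADD busy until I4 writes@13)

cycle = 19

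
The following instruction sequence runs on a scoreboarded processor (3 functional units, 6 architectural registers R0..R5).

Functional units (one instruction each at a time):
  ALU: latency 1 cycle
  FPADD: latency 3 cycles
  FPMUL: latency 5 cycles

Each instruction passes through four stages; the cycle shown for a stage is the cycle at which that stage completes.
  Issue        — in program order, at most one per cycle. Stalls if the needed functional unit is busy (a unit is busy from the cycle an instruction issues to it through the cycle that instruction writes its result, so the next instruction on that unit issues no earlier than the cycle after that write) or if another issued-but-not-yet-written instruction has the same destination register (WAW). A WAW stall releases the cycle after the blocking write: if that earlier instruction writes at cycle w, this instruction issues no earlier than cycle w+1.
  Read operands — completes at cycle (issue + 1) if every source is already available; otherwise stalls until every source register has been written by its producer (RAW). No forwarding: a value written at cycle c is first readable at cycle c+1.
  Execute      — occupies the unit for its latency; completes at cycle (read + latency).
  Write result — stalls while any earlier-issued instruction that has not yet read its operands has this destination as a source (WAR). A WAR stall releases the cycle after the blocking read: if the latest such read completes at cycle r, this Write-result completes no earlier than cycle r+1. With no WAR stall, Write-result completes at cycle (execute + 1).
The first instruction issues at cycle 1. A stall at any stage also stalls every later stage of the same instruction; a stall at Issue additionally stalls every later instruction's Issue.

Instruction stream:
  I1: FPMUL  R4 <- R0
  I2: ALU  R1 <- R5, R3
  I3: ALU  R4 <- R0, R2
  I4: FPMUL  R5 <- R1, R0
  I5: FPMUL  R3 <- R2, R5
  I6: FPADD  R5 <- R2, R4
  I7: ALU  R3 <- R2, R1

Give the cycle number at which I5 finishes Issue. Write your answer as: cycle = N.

cycle = 18

cycle 1: issue I1 (FPMUL)
cycle 2: I1 read-ops; issue I2 (ALU)
cycle 3: I2 read-ops
cycle 4: I2 finished on ALU
cycle 5: I2→R1
cycle 7: I1 finished on FPMUL
cycle 8: I1→R4
cycle 9: issue I3 (ALU)
cycle 10: I3 read-ops; issue I4 (FPMUL)
cycle 11: I3 finished on ALU; I4 read-ops
cycle 12: I3→R4
cycle 16: I4 finished on FPMUL
cycle 17: I4→R5
cycle 18: issue I5 (FPMUL)
cycle 19: I5 read-ops; issue I6 (FPADD)
cycle 20: I6 read-ops
cycle 23: I6 finished on FPADD
cycle 24: I5 finished on FPMUL; I6→R5
cycle 25: I5→R3
cycle 26: issue I7 (ALU)
cycle 27: I7 read-ops
cycle 28: I7 finished on ALU
cycle 29: I7→R3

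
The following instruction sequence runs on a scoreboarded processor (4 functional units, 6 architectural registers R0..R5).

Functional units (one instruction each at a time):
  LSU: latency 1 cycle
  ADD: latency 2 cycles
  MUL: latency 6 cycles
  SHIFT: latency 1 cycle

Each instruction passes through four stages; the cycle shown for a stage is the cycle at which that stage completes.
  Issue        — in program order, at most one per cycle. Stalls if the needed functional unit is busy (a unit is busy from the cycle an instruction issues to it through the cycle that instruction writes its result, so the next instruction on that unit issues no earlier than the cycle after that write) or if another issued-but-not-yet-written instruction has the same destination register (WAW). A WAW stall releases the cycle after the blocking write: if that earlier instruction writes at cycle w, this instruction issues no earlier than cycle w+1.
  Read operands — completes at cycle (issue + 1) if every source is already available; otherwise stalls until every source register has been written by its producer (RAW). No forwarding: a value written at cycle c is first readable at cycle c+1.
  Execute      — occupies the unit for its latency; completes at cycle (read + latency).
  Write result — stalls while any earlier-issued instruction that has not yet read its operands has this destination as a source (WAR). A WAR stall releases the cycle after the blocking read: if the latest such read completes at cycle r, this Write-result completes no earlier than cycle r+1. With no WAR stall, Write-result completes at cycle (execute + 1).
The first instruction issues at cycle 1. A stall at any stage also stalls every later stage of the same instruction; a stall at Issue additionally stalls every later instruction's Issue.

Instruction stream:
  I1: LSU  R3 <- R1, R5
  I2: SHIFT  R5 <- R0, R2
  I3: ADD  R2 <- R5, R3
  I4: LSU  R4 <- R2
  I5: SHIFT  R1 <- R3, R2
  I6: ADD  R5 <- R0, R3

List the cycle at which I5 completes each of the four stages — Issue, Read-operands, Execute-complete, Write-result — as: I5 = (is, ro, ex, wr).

I5 = (6, 10, 11, 12)

I1 -> (1, 2, 3, 4)
I2 -> (2, 3, 4, 5)
I3 -> (3, 6, 8, 9)  // RAW R5: wait I2 write@5
I4 -> (5, 10, 11, 12)  // struct: LSU busy until I1 writes@4, RAW R2: wait I3 write@9
I5 -> (6, 10, 11, 12)  // RAW R2: wait I3 write@9
I6 -> (10, 11, 13, 14)  // struct: ADD busy until I3 writes@9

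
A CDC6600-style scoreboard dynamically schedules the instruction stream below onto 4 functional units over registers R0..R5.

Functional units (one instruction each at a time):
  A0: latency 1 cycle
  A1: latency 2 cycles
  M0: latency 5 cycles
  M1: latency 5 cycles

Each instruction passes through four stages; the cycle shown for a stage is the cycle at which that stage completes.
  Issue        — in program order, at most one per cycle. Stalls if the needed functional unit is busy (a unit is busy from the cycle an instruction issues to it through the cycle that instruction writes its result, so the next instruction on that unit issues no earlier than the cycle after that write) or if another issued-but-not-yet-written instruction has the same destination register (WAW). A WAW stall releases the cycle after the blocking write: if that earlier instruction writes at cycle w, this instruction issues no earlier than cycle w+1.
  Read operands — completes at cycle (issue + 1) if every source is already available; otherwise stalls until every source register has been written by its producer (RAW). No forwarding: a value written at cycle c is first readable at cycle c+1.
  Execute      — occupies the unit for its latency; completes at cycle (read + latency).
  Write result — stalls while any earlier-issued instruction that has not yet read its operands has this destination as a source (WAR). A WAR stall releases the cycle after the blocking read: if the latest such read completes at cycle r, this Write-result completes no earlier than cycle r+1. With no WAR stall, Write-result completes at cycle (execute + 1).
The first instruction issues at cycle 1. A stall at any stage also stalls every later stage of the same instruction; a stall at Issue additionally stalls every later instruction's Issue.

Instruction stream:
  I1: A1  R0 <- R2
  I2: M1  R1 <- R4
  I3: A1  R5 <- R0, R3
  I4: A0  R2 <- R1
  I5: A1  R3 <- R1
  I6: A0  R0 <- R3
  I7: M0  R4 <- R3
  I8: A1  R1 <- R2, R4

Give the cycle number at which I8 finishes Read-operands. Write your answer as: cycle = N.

t=1  I1 dispatched to A1
t=2  I1 operands ready, I2 dispatched to M1
t=3  I2 operands ready
t=4  I1 complete
t=5  R0←I1
t=6  I3 dispatched to A1
t=7  I3 operands ready, I4 dispatched to A0
t=8  I2 complete
t=9  R1←I2, I3 complete
t=10  R5←I3, I4 operands ready
t=11  I4 complete, I5 dispatched to A1
t=12  R2←I4, I5 operands ready
t=13  I6 dispatched to A0
t=14  I5 complete, I7 dispatched to M0
t=15  R3←I5
t=16  I6 operands ready, I7 operands ready, I8 dispatched to A1
t=17  I6 complete
t=18  R0←I6
t=21  I7 complete
t=22  R4←I7
t=23  I8 operands ready
t=25  I8 complete
t=26  R1←I8

cycle = 23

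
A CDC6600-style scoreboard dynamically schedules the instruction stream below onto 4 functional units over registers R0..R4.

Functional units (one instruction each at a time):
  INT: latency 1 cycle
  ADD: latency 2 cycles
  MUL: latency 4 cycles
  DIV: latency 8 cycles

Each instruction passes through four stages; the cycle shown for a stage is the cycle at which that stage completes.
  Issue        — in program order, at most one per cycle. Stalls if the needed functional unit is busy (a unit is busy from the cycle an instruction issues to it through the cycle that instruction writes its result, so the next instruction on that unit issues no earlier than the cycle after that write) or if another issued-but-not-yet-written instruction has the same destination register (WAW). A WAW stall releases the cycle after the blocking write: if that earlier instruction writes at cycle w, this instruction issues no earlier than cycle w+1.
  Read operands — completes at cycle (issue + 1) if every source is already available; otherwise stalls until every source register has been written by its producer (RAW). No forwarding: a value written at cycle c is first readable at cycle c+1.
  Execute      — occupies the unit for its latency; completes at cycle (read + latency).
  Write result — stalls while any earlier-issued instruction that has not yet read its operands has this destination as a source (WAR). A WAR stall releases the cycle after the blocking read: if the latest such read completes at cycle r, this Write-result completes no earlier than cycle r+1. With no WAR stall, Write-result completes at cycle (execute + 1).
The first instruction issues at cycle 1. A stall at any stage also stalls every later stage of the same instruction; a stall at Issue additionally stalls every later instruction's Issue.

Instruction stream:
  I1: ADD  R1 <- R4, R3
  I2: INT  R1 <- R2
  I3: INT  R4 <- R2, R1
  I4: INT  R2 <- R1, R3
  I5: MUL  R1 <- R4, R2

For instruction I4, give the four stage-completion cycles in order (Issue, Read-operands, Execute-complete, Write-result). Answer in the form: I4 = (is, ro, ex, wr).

I1: IS=1 RO=2 EX=4 WR=5
I2: IS=6 RO=7 EX=8 WR=9  [WAW R1: wait I1 write@5]
I3: IS=10 RO=11 EX=12 WR=13  [struct: INT busy until I2 writes@9]
I4: IS=14 RO=15 EX=16 WR=17  [struct: INT busy until I3 writes@13]
I5: IS=15 RO=18 EX=22 WR=23  [RAW R2: wait I4 write@17]

I4 = (14, 15, 16, 17)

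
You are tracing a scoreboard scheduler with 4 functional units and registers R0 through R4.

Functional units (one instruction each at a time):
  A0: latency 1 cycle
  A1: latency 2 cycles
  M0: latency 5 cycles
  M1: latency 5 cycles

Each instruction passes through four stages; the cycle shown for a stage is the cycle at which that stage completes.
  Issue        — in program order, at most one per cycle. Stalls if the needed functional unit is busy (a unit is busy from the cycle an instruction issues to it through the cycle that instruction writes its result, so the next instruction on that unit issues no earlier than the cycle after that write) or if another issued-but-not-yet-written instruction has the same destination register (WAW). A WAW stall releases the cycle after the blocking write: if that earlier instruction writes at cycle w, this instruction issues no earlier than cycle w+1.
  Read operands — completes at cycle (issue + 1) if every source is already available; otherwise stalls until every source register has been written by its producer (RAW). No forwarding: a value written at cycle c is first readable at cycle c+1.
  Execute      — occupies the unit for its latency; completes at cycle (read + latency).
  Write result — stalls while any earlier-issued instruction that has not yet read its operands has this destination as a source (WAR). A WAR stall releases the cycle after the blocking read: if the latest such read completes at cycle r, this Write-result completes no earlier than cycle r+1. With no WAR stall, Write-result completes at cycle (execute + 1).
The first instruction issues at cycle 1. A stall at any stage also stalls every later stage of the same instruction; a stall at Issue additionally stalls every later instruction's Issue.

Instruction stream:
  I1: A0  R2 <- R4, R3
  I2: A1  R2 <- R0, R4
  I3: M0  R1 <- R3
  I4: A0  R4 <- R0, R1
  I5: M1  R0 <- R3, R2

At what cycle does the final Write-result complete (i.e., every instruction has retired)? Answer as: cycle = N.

I1 -> (1, 2, 3, 4)
I2 -> (5, 6, 8, 9)  // WAW R2: wait I1 write@4
I3 -> (6, 7, 12, 13)
I4 -> (7, 14, 15, 16)  // RAW R1: wait I3 write@13
I5 -> (8, 10, 15, 16)  // RAW R2: wait I2 write@9

cycle = 16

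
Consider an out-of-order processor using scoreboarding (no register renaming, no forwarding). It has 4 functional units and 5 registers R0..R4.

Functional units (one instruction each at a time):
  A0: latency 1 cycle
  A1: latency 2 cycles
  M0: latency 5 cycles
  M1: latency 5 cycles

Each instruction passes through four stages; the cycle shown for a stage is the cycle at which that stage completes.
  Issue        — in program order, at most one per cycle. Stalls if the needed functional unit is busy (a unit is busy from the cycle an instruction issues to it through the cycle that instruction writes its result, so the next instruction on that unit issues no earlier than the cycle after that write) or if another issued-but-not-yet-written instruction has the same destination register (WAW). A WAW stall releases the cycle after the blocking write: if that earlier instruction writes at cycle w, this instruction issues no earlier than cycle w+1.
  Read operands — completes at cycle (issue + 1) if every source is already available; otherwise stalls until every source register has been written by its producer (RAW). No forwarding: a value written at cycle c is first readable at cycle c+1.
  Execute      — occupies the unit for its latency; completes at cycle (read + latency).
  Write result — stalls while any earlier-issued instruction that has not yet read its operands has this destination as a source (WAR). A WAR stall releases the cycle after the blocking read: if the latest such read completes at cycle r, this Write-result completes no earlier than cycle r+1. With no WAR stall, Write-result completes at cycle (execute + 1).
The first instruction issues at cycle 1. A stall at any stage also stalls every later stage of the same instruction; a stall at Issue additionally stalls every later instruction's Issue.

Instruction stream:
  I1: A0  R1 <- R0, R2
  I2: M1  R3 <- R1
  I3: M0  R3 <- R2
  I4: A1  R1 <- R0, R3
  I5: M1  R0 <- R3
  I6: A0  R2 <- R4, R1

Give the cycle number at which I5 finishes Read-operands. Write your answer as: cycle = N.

cycle = 20

c1: I1 issues→A0
c2: I1 reads | I2 issues→M1
c3: I1 exec-done
c4: I1 writes R1
c5: I2 reads
c10: I2 exec-done
c11: I2 writes R3
c12: I3 issues→M0
c13: I3 reads | I4 issues→A1
c14: I5 issues→M1
c15: I6 issues→A0
c18: I3 exec-done
c19: I3 writes R3
c20: I4 reads | I5 reads
c22: I4 exec-done
c23: I4 writes R1
c24: I6 reads
c25: I5 exec-done | I6 exec-done
c26: I5 writes R0 | I6 writes R2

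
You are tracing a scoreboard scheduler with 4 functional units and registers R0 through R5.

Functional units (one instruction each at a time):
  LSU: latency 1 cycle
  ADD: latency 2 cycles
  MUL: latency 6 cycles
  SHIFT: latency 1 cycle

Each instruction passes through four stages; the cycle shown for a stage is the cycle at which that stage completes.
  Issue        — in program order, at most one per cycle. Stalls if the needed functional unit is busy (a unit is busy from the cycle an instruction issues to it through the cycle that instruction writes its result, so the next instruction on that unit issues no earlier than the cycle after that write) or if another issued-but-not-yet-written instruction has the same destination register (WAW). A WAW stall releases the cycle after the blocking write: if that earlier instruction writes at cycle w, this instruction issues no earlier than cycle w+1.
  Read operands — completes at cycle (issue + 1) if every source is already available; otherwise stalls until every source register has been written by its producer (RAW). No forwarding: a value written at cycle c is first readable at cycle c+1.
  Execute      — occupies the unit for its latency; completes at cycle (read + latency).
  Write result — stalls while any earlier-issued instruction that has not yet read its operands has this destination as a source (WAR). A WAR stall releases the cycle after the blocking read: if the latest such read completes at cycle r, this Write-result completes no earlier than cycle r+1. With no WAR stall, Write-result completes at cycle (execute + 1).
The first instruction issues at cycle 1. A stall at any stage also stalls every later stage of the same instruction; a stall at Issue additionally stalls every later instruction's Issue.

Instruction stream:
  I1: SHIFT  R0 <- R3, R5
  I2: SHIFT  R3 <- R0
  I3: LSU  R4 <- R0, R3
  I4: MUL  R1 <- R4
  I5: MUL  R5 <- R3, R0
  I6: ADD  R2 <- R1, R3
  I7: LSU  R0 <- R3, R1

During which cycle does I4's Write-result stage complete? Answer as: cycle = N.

cycle = 19

I1  is:1  ro:2  ex:3  wr:4
I2  is:5  ro:6  ex:7  wr:8  — struct: SHIFT busy until I1 writes@4
I3  is:6  ro:9  ex:10  wr:11  — RAW R3: wait I2 write@8
I4  is:7  ro:12  ex:18  wr:19  — RAW R4: wait I3 write@11
I5  is:20  ro:21  ex:27  wr:28  — struct: MUL busy until I4 writes@19
I6  is:21  ro:22  ex:24  wr:25
I7  is:22  ro:23  ex:24  wr:25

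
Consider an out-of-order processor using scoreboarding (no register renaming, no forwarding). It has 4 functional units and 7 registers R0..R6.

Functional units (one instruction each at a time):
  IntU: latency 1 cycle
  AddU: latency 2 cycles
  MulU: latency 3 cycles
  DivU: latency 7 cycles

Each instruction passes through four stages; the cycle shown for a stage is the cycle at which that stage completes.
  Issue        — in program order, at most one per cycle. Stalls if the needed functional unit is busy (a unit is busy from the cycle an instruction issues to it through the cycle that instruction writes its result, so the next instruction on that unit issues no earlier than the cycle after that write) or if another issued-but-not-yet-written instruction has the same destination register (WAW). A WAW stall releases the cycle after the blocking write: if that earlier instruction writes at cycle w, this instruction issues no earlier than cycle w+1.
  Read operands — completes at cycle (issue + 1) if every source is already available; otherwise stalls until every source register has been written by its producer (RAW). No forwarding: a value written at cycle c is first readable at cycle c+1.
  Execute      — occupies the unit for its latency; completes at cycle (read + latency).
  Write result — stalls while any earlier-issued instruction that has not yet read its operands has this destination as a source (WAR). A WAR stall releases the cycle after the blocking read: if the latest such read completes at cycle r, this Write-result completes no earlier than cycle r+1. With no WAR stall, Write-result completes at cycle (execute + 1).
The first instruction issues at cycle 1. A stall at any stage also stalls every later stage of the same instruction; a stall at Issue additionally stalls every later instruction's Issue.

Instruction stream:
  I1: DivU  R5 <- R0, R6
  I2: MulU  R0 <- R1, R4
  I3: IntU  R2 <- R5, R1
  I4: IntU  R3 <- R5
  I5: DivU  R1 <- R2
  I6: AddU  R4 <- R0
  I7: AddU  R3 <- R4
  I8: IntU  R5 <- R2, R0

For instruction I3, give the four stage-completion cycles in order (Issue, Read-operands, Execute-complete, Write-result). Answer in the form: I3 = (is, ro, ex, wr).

I3 = (3, 11, 12, 13)

I1  is:1  ro:2  ex:9  wr:10
I2  is:2  ro:3  ex:6  wr:7
I3  is:3  ro:11  ex:12  wr:13  — RAW R5: wait I1 write@10
I4  is:14  ro:15  ex:16  wr:17  — struct: IntU busy until I3 writes@13
I5  is:15  ro:16  ex:23  wr:24
I6  is:16  ro:17  ex:19  wr:20
I7  is:21  ro:22  ex:24  wr:25  — struct: AddU busy until I6 writes@20
I8  is:22  ro:23  ex:24  wr:25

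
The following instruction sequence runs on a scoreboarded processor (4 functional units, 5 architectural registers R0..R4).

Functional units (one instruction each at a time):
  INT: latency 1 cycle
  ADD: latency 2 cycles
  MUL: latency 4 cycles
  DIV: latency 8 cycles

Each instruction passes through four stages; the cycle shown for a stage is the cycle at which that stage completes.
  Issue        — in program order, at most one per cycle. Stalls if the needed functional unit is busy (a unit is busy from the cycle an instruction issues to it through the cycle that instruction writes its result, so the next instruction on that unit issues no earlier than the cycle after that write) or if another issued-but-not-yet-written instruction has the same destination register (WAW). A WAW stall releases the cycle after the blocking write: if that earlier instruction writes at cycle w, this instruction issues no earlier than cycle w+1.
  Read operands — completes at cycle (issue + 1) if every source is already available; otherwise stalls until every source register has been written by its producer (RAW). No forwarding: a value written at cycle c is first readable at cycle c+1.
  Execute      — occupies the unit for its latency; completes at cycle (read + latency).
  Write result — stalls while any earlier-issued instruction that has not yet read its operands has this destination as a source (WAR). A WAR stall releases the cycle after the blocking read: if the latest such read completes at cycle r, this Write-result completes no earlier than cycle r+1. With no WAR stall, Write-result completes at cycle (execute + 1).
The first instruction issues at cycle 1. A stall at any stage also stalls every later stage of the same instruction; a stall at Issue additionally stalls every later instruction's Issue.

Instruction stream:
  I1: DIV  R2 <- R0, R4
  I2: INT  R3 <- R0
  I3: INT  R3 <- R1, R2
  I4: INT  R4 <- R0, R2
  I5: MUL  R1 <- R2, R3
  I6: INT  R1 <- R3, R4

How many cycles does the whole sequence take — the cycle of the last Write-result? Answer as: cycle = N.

c1: I1→DIV
c2: I1 RO | I2→INT
c3: I2 RO
c4: I2 EX
c5: I2 WR R3
c6: I3→INT
c10: I1 EX
c11: I1 WR R2
c12: I3 RO
c13: I3 EX
c14: I3 WR R3
c15: I4→INT
c16: I4 RO | I5→MUL
c17: I4 EX | I5 RO
c18: I4 WR R4
c21: I5 EX
c22: I5 WR R1
c23: I6→INT
c24: I6 RO
c25: I6 EX
c26: I6 WR R1

cycle = 26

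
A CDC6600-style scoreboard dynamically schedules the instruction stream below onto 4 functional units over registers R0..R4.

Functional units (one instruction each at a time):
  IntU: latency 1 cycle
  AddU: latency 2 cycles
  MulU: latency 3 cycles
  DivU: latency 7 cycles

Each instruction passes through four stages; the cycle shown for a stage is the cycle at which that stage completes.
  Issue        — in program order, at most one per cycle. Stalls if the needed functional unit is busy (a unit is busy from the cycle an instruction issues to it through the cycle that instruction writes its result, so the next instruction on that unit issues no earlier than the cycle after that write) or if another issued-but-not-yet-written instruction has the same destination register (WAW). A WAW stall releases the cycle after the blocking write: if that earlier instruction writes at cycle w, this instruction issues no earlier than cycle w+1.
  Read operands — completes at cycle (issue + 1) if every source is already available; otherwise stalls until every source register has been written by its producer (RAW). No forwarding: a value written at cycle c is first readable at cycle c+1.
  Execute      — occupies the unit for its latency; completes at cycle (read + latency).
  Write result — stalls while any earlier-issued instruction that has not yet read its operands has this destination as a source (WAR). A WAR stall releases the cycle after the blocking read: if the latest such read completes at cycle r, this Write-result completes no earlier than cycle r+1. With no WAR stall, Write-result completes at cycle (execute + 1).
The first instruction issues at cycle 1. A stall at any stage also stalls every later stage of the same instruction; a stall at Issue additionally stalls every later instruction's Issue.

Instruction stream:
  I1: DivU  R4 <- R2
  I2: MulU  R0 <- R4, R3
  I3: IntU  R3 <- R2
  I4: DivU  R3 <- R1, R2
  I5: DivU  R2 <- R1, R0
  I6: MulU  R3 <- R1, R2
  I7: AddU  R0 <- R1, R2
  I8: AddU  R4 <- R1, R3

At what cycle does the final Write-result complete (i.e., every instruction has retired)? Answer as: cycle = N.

cycle = 41

t=1  I1 issues→DivU
t=2  I1 reads | I2 issues→MulU
t=3  I3 issues→IntU
t=4  I3 reads
t=5  I3 exec-done
t=9  I1 exec-done
t=10  I1 writes R4
t=11  I2 reads
t=12  I3 writes R3
t=13  I4 issues→DivU
t=14  I2 exec-done | I4 reads
t=15  I2 writes R0
t=21  I4 exec-done
t=22  I4 writes R3
t=23  I5 issues→DivU
t=24  I5 reads | I6 issues→MulU
t=25  I7 issues→AddU
t=31  I5 exec-done
t=32  I5 writes R2
t=33  I6 reads | I7 reads
t=35  I7 exec-done
t=36  I6 exec-done | I7 writes R0
t=37  I6 writes R3 | I8 issues→AddU
t=38  I8 reads
t=40  I8 exec-done
t=41  I8 writes R4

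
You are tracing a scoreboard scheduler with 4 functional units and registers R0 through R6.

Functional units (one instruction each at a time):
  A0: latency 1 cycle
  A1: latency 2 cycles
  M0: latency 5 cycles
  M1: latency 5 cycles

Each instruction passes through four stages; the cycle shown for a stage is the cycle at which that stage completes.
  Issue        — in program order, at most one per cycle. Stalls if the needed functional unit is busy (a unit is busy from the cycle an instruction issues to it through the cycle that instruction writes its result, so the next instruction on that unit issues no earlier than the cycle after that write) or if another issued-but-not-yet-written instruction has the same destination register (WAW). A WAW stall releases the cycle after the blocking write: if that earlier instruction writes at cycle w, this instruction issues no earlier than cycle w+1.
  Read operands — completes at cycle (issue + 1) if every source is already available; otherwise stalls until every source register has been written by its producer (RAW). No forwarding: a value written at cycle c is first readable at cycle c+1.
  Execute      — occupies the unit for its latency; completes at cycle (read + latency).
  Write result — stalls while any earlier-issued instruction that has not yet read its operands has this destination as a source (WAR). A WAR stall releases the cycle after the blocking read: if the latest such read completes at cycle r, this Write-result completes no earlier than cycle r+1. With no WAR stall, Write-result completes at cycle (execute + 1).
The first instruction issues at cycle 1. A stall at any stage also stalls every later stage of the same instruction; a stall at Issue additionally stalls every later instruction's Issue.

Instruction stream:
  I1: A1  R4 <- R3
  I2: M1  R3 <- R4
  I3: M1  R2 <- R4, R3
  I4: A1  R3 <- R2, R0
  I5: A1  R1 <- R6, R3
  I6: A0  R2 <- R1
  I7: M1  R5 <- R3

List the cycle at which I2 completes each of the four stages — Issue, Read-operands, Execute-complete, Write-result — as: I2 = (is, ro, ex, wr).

I1: IS=1 RO=2 EX=4 WR=5
I2: IS=2 RO=6 EX=11 WR=12  [RAW R4: wait I1 write@5]
I3: IS=13 RO=14 EX=19 WR=20  [struct: M1 busy until I2 writes@12]
I4: IS=14 RO=21 EX=23 WR=24  [RAW R2: wait I3 write@20]
I5: IS=25 RO=26 EX=28 WR=29  [struct: A1 busy until I4 writes@24]
I6: IS=26 RO=30 EX=31 WR=32  [RAW R1: wait I5 write@29]
I7: IS=27 RO=28 EX=33 WR=34

I2 = (2, 6, 11, 12)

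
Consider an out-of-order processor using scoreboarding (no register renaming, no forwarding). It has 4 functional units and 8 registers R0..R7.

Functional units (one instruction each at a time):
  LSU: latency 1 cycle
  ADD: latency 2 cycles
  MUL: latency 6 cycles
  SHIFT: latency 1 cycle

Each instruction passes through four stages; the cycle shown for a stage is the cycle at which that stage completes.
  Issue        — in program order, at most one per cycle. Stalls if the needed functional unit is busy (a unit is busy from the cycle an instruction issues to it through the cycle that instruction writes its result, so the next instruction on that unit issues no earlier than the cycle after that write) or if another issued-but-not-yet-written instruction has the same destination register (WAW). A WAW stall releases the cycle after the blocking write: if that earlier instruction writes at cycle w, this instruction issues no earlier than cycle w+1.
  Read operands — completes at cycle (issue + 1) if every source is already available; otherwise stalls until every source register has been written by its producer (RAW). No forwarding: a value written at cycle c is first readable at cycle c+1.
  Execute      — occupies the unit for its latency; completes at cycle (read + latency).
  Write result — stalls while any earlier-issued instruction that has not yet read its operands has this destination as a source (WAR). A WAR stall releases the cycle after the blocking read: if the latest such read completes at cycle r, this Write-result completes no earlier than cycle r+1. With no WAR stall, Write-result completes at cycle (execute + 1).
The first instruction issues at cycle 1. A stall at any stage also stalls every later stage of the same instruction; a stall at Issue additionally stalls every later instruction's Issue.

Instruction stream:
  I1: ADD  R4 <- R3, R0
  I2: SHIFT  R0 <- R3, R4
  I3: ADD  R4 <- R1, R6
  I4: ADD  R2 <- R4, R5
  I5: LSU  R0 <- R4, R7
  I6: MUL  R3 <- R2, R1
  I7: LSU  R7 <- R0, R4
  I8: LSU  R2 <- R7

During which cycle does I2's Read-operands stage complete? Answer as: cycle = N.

[I1] 1/2/4/5
[I2] 2/6/7/8  (RAW R4: wait I1 write@5)
[I3] 6/7/9/10  (struct: ADD busy until I1 writes@5)
[I4] 11/12/14/15  (struct: ADD busy until I3 writes@10)
[I5] 12/13/14/15
[I6] 13/16/22/23  (RAW R2: wait I4 write@15)
[I7] 16/17/18/19  (struct: LSU busy until I5 writes@15)
[I8] 20/21/22/23  (struct: LSU busy until I7 writes@19)

cycle = 6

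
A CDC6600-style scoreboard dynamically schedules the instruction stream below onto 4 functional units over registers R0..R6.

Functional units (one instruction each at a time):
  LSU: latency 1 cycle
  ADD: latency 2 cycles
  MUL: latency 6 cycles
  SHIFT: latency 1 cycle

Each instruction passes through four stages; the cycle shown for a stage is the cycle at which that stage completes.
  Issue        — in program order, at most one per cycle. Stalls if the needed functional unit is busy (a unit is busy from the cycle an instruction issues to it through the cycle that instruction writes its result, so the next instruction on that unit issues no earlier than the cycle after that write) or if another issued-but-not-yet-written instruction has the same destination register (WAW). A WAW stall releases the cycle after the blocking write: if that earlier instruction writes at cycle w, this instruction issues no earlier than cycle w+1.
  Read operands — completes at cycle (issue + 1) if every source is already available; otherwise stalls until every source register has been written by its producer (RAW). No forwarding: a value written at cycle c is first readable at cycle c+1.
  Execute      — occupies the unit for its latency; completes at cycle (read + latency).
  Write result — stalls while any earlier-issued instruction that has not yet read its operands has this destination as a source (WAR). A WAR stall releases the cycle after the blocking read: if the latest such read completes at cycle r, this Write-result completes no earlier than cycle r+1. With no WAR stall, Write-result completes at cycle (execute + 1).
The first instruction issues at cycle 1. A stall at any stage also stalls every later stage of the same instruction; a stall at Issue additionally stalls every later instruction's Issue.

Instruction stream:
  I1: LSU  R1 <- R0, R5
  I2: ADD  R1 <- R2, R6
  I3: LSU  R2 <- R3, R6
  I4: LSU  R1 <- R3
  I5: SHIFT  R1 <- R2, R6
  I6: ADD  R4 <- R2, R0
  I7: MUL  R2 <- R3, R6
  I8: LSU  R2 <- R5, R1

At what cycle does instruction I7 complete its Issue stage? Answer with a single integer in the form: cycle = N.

cycle = 16

  I1 | 1 | 2 | 3 | 4
  I2 | 5 | 6 | 8 | 9   WAW R1: wait I1 write@4
  I3 | 6 | 7 | 8 | 9
  I4 | 10 | 11 | 12 | 13   struct: LSU busy until I3 writes@9
  I5 | 14 | 15 | 16 | 17   WAW R1: wait I4 write@13
  I6 | 15 | 16 | 18 | 19
  I7 | 16 | 17 | 23 | 24
  I8 | 25 | 26 | 27 | 28   WAW R2: wait I7 write@24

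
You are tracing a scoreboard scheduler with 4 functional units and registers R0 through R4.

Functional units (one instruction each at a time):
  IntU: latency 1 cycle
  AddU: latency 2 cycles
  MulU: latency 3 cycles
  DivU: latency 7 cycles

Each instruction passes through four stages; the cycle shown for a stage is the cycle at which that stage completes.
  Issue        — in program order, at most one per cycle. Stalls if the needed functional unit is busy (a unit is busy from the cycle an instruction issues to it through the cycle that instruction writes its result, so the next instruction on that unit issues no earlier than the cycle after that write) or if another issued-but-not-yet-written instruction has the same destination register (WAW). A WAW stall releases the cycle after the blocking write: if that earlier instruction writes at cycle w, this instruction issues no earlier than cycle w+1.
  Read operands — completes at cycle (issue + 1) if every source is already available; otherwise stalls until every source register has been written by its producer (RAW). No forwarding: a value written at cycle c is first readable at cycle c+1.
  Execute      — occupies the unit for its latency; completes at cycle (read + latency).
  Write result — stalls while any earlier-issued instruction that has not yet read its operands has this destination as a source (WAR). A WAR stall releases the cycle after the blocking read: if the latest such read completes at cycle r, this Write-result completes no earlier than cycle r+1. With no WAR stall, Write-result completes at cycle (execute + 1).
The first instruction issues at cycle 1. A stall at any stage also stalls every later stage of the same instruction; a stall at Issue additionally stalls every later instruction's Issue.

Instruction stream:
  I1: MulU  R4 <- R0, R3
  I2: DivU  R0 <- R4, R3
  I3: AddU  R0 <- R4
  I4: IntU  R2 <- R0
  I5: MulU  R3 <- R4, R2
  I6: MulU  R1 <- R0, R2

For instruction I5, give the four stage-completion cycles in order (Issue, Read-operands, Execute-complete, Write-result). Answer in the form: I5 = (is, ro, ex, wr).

c1: issue I1 (MulU)
c2: I1 read-ops · issue I2 (DivU)
c5: I1 finished on MulU
c6: I1→R4
c7: I2 read-ops
c14: I2 finished on DivU
c15: I2→R0
c16: issue I3 (AddU)
c17: I3 read-ops · issue I4 (IntU)
c18: issue I5 (MulU)
c19: I3 finished on AddU
c20: I3→R0
c21: I4 read-ops
c22: I4 finished on IntU
c23: I4→R2
c24: I5 read-ops
c27: I5 finished on MulU
c28: I5→R3
c29: issue I6 (MulU)
c30: I6 read-ops
c33: I6 finished on MulU
c34: I6→R1

I5 = (18, 24, 27, 28)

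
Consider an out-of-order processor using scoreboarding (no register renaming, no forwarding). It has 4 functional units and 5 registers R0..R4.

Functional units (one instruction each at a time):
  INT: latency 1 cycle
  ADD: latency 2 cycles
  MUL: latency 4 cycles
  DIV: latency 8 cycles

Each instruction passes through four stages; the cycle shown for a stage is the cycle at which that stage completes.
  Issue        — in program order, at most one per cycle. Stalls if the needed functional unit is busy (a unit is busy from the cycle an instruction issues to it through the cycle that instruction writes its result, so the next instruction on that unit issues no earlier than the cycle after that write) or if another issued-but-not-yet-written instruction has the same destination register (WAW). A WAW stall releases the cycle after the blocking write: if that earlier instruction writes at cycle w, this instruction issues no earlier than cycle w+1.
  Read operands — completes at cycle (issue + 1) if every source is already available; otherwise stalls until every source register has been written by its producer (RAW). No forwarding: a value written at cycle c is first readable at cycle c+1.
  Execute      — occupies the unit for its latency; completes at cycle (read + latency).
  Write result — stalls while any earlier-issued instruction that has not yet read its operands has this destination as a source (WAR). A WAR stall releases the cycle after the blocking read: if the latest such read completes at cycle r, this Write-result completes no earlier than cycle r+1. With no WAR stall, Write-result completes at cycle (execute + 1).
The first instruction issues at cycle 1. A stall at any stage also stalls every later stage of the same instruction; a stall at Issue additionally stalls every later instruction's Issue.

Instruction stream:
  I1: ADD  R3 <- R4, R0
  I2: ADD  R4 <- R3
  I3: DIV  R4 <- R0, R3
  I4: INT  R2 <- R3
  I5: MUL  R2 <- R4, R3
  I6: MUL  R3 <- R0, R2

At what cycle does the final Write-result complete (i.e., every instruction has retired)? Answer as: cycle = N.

cycle = 34

t=1  I1 issues→ADD
t=2  I1 reads
t=4  I1 exec-done
t=5  I1 writes R3
t=6  I2 issues→ADD
t=7  I2 reads
t=9  I2 exec-done
t=10  I2 writes R4
t=11  I3 issues→DIV
t=12  I3 reads · I4 issues→INT
t=13  I4 reads
t=14  I4 exec-done
t=15  I4 writes R2
t=16  I5 issues→MUL
t=20  I3 exec-done
t=21  I3 writes R4
t=22  I5 reads
t=26  I5 exec-done
t=27  I5 writes R2
t=28  I6 issues→MUL
t=29  I6 reads
t=33  I6 exec-done
t=34  I6 writes R3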